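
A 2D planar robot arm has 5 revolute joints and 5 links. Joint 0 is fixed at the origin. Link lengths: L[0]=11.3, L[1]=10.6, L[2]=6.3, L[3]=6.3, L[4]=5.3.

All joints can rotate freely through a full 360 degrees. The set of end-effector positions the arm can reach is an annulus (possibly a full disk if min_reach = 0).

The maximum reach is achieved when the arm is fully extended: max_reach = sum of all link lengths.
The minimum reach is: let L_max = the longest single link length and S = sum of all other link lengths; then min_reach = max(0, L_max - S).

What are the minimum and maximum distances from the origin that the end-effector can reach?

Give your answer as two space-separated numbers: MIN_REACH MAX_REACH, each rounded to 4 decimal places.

Answer: 0.0000 39.8000

Derivation:
Link lengths: [11.3, 10.6, 6.3, 6.3, 5.3]
max_reach = 11.3 + 10.6 + 6.3 + 6.3 + 5.3 = 39.8
L_max = max([11.3, 10.6, 6.3, 6.3, 5.3]) = 11.3
S (sum of others) = 39.8 - 11.3 = 28.5
min_reach = max(0, 11.3 - 28.5) = max(0, -17.2) = 0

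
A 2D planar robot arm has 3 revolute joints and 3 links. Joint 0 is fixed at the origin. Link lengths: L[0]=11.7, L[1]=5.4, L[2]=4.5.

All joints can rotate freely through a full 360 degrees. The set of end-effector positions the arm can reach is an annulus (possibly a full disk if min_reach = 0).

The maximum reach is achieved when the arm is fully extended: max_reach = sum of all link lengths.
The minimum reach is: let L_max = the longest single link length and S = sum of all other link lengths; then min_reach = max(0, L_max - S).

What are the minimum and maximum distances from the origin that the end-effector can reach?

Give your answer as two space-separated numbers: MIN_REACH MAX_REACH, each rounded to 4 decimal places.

Answer: 1.8000 21.6000

Derivation:
Link lengths: [11.7, 5.4, 4.5]
max_reach = 11.7 + 5.4 + 4.5 = 21.6
L_max = max([11.7, 5.4, 4.5]) = 11.7
S (sum of others) = 21.6 - 11.7 = 9.9
min_reach = max(0, 11.7 - 9.9) = max(0, 1.8) = 1.8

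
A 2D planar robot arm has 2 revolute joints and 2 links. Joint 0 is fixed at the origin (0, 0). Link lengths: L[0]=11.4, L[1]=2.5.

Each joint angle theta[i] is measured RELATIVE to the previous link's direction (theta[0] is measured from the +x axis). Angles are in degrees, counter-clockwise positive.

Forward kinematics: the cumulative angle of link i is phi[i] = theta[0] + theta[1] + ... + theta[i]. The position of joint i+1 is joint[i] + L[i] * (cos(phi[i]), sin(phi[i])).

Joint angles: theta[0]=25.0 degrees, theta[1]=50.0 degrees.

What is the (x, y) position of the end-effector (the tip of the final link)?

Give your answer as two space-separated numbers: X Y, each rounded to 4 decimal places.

Answer: 10.9790 7.2327

Derivation:
joint[0] = (0.0000, 0.0000)  (base)
link 0: phi[0] = 25 = 25 deg
  cos(25 deg) = 0.9063, sin(25 deg) = 0.4226
  joint[1] = (0.0000, 0.0000) + 11.4 * (0.9063, 0.4226) = (0.0000 + 10.3319, 0.0000 + 4.8178) = (10.3319, 4.8178)
link 1: phi[1] = 25 + 50 = 75 deg
  cos(75 deg) = 0.2588, sin(75 deg) = 0.9659
  joint[2] = (10.3319, 4.8178) + 2.5 * (0.2588, 0.9659) = (10.3319 + 0.6470, 4.8178 + 2.4148) = (10.9790, 7.2327)
End effector: (10.9790, 7.2327)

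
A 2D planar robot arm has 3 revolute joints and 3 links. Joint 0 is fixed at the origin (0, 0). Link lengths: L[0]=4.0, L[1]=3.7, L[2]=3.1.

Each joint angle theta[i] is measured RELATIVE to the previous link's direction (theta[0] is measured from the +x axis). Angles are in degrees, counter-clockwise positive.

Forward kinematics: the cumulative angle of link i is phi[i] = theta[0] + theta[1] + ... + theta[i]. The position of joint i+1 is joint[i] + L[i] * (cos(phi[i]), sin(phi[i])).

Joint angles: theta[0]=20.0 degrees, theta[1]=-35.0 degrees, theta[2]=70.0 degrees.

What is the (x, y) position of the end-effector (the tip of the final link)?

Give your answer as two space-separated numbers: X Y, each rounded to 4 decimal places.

joint[0] = (0.0000, 0.0000)  (base)
link 0: phi[0] = 20 = 20 deg
  cos(20 deg) = 0.9397, sin(20 deg) = 0.3420
  joint[1] = (0.0000, 0.0000) + 4 * (0.9397, 0.3420) = (0.0000 + 3.7588, 0.0000 + 1.3681) = (3.7588, 1.3681)
link 1: phi[1] = 20 + -35 = -15 deg
  cos(-15 deg) = 0.9659, sin(-15 deg) = -0.2588
  joint[2] = (3.7588, 1.3681) + 3.7 * (0.9659, -0.2588) = (3.7588 + 3.5739, 1.3681 + -0.9576) = (7.3327, 0.4105)
link 2: phi[2] = 20 + -35 + 70 = 55 deg
  cos(55 deg) = 0.5736, sin(55 deg) = 0.8192
  joint[3] = (7.3327, 0.4105) + 3.1 * (0.5736, 0.8192) = (7.3327 + 1.7781, 0.4105 + 2.5394) = (9.1108, 2.9498)
End effector: (9.1108, 2.9498)

Answer: 9.1108 2.9498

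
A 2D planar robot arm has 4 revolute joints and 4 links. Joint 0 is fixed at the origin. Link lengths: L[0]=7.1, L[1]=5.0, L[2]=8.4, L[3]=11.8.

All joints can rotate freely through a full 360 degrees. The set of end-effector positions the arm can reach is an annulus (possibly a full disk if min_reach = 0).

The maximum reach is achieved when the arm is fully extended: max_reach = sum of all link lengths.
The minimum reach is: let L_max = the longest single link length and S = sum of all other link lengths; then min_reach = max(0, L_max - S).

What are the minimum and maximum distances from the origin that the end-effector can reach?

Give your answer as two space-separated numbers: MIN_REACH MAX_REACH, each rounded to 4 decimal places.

Answer: 0.0000 32.3000

Derivation:
Link lengths: [7.1, 5.0, 8.4, 11.8]
max_reach = 7.1 + 5 + 8.4 + 11.8 = 32.3
L_max = max([7.1, 5.0, 8.4, 11.8]) = 11.8
S (sum of others) = 32.3 - 11.8 = 20.5
min_reach = max(0, 11.8 - 20.5) = max(0, -8.7) = 0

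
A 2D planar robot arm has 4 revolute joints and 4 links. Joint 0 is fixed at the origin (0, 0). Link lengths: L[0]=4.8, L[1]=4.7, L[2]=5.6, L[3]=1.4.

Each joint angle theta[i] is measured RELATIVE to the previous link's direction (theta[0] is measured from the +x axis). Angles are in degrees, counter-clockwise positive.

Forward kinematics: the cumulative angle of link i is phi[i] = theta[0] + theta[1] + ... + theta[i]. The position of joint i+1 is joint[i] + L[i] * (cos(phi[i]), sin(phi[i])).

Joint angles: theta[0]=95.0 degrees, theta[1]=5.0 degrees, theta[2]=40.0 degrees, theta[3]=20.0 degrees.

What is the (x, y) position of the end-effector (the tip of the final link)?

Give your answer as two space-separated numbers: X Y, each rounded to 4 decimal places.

joint[0] = (0.0000, 0.0000)  (base)
link 0: phi[0] = 95 = 95 deg
  cos(95 deg) = -0.0872, sin(95 deg) = 0.9962
  joint[1] = (0.0000, 0.0000) + 4.8 * (-0.0872, 0.9962) = (0.0000 + -0.4183, 0.0000 + 4.7817) = (-0.4183, 4.7817)
link 1: phi[1] = 95 + 5 = 100 deg
  cos(100 deg) = -0.1736, sin(100 deg) = 0.9848
  joint[2] = (-0.4183, 4.7817) + 4.7 * (-0.1736, 0.9848) = (-0.4183 + -0.8161, 4.7817 + 4.6286) = (-1.2345, 9.4103)
link 2: phi[2] = 95 + 5 + 40 = 140 deg
  cos(140 deg) = -0.7660, sin(140 deg) = 0.6428
  joint[3] = (-1.2345, 9.4103) + 5.6 * (-0.7660, 0.6428) = (-1.2345 + -4.2898, 9.4103 + 3.5996) = (-5.5243, 13.0099)
link 3: phi[3] = 95 + 5 + 40 + 20 = 160 deg
  cos(160 deg) = -0.9397, sin(160 deg) = 0.3420
  joint[4] = (-5.5243, 13.0099) + 1.4 * (-0.9397, 0.3420) = (-5.5243 + -1.3156, 13.0099 + 0.4788) = (-6.8399, 13.4888)
End effector: (-6.8399, 13.4888)

Answer: -6.8399 13.4888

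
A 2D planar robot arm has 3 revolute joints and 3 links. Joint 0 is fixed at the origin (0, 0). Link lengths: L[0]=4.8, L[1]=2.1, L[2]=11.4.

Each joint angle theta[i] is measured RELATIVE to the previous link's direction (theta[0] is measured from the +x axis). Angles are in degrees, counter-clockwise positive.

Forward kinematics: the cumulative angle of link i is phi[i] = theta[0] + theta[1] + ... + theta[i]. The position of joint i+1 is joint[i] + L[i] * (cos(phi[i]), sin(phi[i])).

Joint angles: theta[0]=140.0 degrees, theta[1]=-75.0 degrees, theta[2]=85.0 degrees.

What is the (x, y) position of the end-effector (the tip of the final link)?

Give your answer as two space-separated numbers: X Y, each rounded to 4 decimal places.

joint[0] = (0.0000, 0.0000)  (base)
link 0: phi[0] = 140 = 140 deg
  cos(140 deg) = -0.7660, sin(140 deg) = 0.6428
  joint[1] = (0.0000, 0.0000) + 4.8 * (-0.7660, 0.6428) = (0.0000 + -3.6770, 0.0000 + 3.0854) = (-3.6770, 3.0854)
link 1: phi[1] = 140 + -75 = 65 deg
  cos(65 deg) = 0.4226, sin(65 deg) = 0.9063
  joint[2] = (-3.6770, 3.0854) + 2.1 * (0.4226, 0.9063) = (-3.6770 + 0.8875, 3.0854 + 1.9032) = (-2.7895, 4.9886)
link 2: phi[2] = 140 + -75 + 85 = 150 deg
  cos(150 deg) = -0.8660, sin(150 deg) = 0.5000
  joint[3] = (-2.7895, 4.9886) + 11.4 * (-0.8660, 0.5000) = (-2.7895 + -9.8727, 4.9886 + 5.7000) = (-12.6622, 10.6886)
End effector: (-12.6622, 10.6886)

Answer: -12.6622 10.6886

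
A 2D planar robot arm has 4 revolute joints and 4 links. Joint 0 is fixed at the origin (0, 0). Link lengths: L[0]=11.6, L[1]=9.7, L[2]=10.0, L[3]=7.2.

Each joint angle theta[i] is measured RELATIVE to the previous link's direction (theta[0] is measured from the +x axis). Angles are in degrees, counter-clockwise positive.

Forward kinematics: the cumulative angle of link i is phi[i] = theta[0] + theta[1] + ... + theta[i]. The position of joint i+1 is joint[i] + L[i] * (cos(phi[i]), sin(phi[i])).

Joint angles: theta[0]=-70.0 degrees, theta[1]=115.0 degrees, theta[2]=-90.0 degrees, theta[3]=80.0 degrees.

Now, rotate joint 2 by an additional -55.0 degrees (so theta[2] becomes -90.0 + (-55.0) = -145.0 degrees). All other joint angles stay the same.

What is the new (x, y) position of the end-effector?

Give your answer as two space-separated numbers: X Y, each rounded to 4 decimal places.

Answer: 15.8557 -16.3521

Derivation:
joint[0] = (0.0000, 0.0000)  (base)
link 0: phi[0] = -70 = -70 deg
  cos(-70 deg) = 0.3420, sin(-70 deg) = -0.9397
  joint[1] = (0.0000, 0.0000) + 11.6 * (0.3420, -0.9397) = (0.0000 + 3.9674, 0.0000 + -10.9004) = (3.9674, -10.9004)
link 1: phi[1] = -70 + 115 = 45 deg
  cos(45 deg) = 0.7071, sin(45 deg) = 0.7071
  joint[2] = (3.9674, -10.9004) + 9.7 * (0.7071, 0.7071) = (3.9674 + 6.8589, -10.9004 + 6.8589) = (10.8264, -4.0415)
link 2: phi[2] = -70 + 115 + -145 = -100 deg
  cos(-100 deg) = -0.1736, sin(-100 deg) = -0.9848
  joint[3] = (10.8264, -4.0415) + 10 * (-0.1736, -0.9848) = (10.8264 + -1.7365, -4.0415 + -9.8481) = (9.0899, -13.8896)
link 3: phi[3] = -70 + 115 + -145 + 80 = -20 deg
  cos(-20 deg) = 0.9397, sin(-20 deg) = -0.3420
  joint[4] = (9.0899, -13.8896) + 7.2 * (0.9397, -0.3420) = (9.0899 + 6.7658, -13.8896 + -2.4625) = (15.8557, -16.3521)
End effector: (15.8557, -16.3521)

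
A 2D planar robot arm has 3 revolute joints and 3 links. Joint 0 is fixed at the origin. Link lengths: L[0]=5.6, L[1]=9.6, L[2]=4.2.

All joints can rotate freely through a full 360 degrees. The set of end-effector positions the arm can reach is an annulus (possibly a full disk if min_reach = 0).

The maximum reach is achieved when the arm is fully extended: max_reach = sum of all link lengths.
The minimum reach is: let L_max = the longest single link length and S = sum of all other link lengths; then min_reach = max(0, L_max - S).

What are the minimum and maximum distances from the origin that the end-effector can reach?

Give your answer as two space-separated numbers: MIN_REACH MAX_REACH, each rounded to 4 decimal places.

Link lengths: [5.6, 9.6, 4.2]
max_reach = 5.6 + 9.6 + 4.2 = 19.4
L_max = max([5.6, 9.6, 4.2]) = 9.6
S (sum of others) = 19.4 - 9.6 = 9.8
min_reach = max(0, 9.6 - 9.8) = max(0, -0.2) = 0

Answer: 0.0000 19.4000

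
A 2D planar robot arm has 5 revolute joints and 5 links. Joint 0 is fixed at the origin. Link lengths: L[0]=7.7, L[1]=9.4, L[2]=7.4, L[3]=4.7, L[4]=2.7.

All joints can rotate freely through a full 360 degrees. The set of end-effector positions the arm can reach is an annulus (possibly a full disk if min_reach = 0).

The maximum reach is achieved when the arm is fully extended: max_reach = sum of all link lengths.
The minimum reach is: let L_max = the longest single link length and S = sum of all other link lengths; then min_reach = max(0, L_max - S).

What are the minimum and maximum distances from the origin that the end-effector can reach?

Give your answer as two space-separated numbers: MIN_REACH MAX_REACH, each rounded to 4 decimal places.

Answer: 0.0000 31.9000

Derivation:
Link lengths: [7.7, 9.4, 7.4, 4.7, 2.7]
max_reach = 7.7 + 9.4 + 7.4 + 4.7 + 2.7 = 31.9
L_max = max([7.7, 9.4, 7.4, 4.7, 2.7]) = 9.4
S (sum of others) = 31.9 - 9.4 = 22.5
min_reach = max(0, 9.4 - 22.5) = max(0, -13.1) = 0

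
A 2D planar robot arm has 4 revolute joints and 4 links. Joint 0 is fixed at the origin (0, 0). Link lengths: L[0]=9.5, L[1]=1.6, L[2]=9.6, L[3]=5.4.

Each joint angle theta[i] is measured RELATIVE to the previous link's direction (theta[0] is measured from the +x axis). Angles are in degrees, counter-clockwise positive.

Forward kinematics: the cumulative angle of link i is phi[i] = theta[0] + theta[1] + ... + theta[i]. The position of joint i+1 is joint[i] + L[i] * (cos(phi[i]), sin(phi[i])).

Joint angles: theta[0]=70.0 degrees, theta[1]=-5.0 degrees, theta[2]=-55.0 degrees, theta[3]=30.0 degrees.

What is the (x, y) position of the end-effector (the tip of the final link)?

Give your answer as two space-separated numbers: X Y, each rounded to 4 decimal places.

Answer: 17.5162 15.5152

Derivation:
joint[0] = (0.0000, 0.0000)  (base)
link 0: phi[0] = 70 = 70 deg
  cos(70 deg) = 0.3420, sin(70 deg) = 0.9397
  joint[1] = (0.0000, 0.0000) + 9.5 * (0.3420, 0.9397) = (0.0000 + 3.2492, 0.0000 + 8.9271) = (3.2492, 8.9271)
link 1: phi[1] = 70 + -5 = 65 deg
  cos(65 deg) = 0.4226, sin(65 deg) = 0.9063
  joint[2] = (3.2492, 8.9271) + 1.6 * (0.4226, 0.9063) = (3.2492 + 0.6762, 8.9271 + 1.4501) = (3.9254, 10.3772)
link 2: phi[2] = 70 + -5 + -55 = 10 deg
  cos(10 deg) = 0.9848, sin(10 deg) = 0.1736
  joint[3] = (3.9254, 10.3772) + 9.6 * (0.9848, 0.1736) = (3.9254 + 9.4542, 10.3772 + 1.6670) = (13.3795, 12.0442)
link 3: phi[3] = 70 + -5 + -55 + 30 = 40 deg
  cos(40 deg) = 0.7660, sin(40 deg) = 0.6428
  joint[4] = (13.3795, 12.0442) + 5.4 * (0.7660, 0.6428) = (13.3795 + 4.1366, 12.0442 + 3.4711) = (17.5162, 15.5152)
End effector: (17.5162, 15.5152)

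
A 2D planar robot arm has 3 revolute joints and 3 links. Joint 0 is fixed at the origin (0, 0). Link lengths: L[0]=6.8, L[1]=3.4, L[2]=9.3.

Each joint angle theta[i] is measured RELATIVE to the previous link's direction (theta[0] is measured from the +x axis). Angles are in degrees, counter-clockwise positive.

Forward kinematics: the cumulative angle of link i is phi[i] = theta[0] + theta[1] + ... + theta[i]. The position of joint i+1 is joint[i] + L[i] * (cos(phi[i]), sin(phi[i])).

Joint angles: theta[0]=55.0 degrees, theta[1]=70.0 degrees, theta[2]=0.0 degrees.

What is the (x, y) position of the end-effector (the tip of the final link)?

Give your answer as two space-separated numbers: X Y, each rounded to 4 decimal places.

joint[0] = (0.0000, 0.0000)  (base)
link 0: phi[0] = 55 = 55 deg
  cos(55 deg) = 0.5736, sin(55 deg) = 0.8192
  joint[1] = (0.0000, 0.0000) + 6.8 * (0.5736, 0.8192) = (0.0000 + 3.9003, 0.0000 + 5.5702) = (3.9003, 5.5702)
link 1: phi[1] = 55 + 70 = 125 deg
  cos(125 deg) = -0.5736, sin(125 deg) = 0.8192
  joint[2] = (3.9003, 5.5702) + 3.4 * (-0.5736, 0.8192) = (3.9003 + -1.9502, 5.5702 + 2.7851) = (1.9502, 8.3554)
link 2: phi[2] = 55 + 70 + 0 = 125 deg
  cos(125 deg) = -0.5736, sin(125 deg) = 0.8192
  joint[3] = (1.9502, 8.3554) + 9.3 * (-0.5736, 0.8192) = (1.9502 + -5.3343, 8.3554 + 7.6181) = (-3.3841, 15.9735)
End effector: (-3.3841, 15.9735)

Answer: -3.3841 15.9735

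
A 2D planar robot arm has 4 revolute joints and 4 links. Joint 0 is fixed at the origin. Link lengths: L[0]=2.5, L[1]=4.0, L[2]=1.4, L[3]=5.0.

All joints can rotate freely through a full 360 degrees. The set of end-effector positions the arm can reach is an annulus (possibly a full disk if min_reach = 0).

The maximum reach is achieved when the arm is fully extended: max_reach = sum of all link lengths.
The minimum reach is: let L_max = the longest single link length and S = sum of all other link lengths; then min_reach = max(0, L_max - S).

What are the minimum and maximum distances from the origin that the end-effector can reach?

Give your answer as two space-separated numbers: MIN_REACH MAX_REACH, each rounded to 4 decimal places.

Link lengths: [2.5, 4.0, 1.4, 5.0]
max_reach = 2.5 + 4 + 1.4 + 5 = 12.9
L_max = max([2.5, 4.0, 1.4, 5.0]) = 5
S (sum of others) = 12.9 - 5 = 7.9
min_reach = max(0, 5 - 7.9) = max(0, -2.9) = 0

Answer: 0.0000 12.9000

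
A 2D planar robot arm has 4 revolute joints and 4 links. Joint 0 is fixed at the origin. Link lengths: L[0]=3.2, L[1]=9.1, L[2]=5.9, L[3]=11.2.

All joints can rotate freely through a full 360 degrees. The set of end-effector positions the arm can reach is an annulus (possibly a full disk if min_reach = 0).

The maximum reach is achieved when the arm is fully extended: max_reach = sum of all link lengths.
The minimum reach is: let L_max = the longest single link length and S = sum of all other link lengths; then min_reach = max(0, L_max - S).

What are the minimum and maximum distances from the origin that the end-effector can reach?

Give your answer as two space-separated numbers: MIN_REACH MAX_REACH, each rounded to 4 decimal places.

Answer: 0.0000 29.4000

Derivation:
Link lengths: [3.2, 9.1, 5.9, 11.2]
max_reach = 3.2 + 9.1 + 5.9 + 11.2 = 29.4
L_max = max([3.2, 9.1, 5.9, 11.2]) = 11.2
S (sum of others) = 29.4 - 11.2 = 18.2
min_reach = max(0, 11.2 - 18.2) = max(0, -7) = 0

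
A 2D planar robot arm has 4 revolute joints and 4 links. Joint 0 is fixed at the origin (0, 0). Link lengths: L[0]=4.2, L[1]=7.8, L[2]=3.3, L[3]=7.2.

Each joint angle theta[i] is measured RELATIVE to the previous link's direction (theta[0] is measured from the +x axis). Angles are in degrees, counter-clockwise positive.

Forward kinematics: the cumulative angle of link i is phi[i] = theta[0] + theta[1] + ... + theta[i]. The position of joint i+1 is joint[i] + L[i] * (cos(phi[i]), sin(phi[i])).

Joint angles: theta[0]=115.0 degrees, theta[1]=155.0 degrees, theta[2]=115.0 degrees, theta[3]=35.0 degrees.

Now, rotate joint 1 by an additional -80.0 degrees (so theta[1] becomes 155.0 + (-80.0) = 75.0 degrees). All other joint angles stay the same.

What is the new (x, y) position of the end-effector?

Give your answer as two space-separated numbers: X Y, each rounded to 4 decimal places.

joint[0] = (0.0000, 0.0000)  (base)
link 0: phi[0] = 115 = 115 deg
  cos(115 deg) = -0.4226, sin(115 deg) = 0.9063
  joint[1] = (0.0000, 0.0000) + 4.2 * (-0.4226, 0.9063) = (0.0000 + -1.7750, 0.0000 + 3.8065) = (-1.7750, 3.8065)
link 1: phi[1] = 115 + 75 = 190 deg
  cos(190 deg) = -0.9848, sin(190 deg) = -0.1736
  joint[2] = (-1.7750, 3.8065) + 7.8 * (-0.9848, -0.1736) = (-1.7750 + -7.6815, 3.8065 + -1.3545) = (-9.4565, 2.4520)
link 2: phi[2] = 115 + 75 + 115 = 305 deg
  cos(305 deg) = 0.5736, sin(305 deg) = -0.8192
  joint[3] = (-9.4565, 2.4520) + 3.3 * (0.5736, -0.8192) = (-9.4565 + 1.8928, 2.4520 + -2.7032) = (-7.5637, -0.2512)
link 3: phi[3] = 115 + 75 + 115 + 35 = 340 deg
  cos(340 deg) = 0.9397, sin(340 deg) = -0.3420
  joint[4] = (-7.5637, -0.2512) + 7.2 * (0.9397, -0.3420) = (-7.5637 + 6.7658, -0.2512 + -2.4625) = (-0.7979, -2.7137)
End effector: (-0.7979, -2.7137)

Answer: -0.7979 -2.7137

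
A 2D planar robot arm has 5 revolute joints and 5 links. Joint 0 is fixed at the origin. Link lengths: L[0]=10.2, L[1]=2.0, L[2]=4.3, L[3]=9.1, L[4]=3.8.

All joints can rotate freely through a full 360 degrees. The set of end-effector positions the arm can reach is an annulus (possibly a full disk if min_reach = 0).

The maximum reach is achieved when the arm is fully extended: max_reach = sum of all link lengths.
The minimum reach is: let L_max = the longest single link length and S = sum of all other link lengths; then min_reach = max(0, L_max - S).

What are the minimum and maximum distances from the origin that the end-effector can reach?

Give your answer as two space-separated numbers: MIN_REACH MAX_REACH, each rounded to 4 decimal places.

Answer: 0.0000 29.4000

Derivation:
Link lengths: [10.2, 2.0, 4.3, 9.1, 3.8]
max_reach = 10.2 + 2 + 4.3 + 9.1 + 3.8 = 29.4
L_max = max([10.2, 2.0, 4.3, 9.1, 3.8]) = 10.2
S (sum of others) = 29.4 - 10.2 = 19.2
min_reach = max(0, 10.2 - 19.2) = max(0, -9) = 0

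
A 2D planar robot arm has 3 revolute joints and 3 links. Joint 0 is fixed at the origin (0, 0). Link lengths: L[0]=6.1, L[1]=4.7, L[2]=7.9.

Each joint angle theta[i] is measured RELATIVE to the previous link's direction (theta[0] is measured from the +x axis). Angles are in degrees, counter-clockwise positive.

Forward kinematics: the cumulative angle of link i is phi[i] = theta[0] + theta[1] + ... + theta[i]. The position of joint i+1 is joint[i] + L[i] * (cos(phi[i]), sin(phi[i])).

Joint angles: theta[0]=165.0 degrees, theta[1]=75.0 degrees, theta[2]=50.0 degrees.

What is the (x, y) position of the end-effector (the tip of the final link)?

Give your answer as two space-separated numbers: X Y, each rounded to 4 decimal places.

Answer: -5.5402 -9.9151

Derivation:
joint[0] = (0.0000, 0.0000)  (base)
link 0: phi[0] = 165 = 165 deg
  cos(165 deg) = -0.9659, sin(165 deg) = 0.2588
  joint[1] = (0.0000, 0.0000) + 6.1 * (-0.9659, 0.2588) = (0.0000 + -5.8921, 0.0000 + 1.5788) = (-5.8921, 1.5788)
link 1: phi[1] = 165 + 75 = 240 deg
  cos(240 deg) = -0.5000, sin(240 deg) = -0.8660
  joint[2] = (-5.8921, 1.5788) + 4.7 * (-0.5000, -0.8660) = (-5.8921 + -2.3500, 1.5788 + -4.0703) = (-8.2421, -2.4915)
link 2: phi[2] = 165 + 75 + 50 = 290 deg
  cos(290 deg) = 0.3420, sin(290 deg) = -0.9397
  joint[3] = (-8.2421, -2.4915) + 7.9 * (0.3420, -0.9397) = (-8.2421 + 2.7020, -2.4915 + -7.4236) = (-5.5402, -9.9151)
End effector: (-5.5402, -9.9151)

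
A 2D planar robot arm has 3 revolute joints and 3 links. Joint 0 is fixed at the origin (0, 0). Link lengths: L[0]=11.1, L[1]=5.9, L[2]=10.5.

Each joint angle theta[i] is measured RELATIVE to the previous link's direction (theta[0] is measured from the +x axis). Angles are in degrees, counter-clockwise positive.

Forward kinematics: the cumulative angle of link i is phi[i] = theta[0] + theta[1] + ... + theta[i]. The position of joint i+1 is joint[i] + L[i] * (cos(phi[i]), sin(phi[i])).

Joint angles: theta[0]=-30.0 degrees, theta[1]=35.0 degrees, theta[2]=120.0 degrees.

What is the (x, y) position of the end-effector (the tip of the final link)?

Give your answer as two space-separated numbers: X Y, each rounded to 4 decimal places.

joint[0] = (0.0000, 0.0000)  (base)
link 0: phi[0] = -30 = -30 deg
  cos(-30 deg) = 0.8660, sin(-30 deg) = -0.5000
  joint[1] = (0.0000, 0.0000) + 11.1 * (0.8660, -0.5000) = (0.0000 + 9.6129, 0.0000 + -5.5500) = (9.6129, -5.5500)
link 1: phi[1] = -30 + 35 = 5 deg
  cos(5 deg) = 0.9962, sin(5 deg) = 0.0872
  joint[2] = (9.6129, -5.5500) + 5.9 * (0.9962, 0.0872) = (9.6129 + 5.8775, -5.5500 + 0.5142) = (15.4904, -5.0358)
link 2: phi[2] = -30 + 35 + 120 = 125 deg
  cos(125 deg) = -0.5736, sin(125 deg) = 0.8192
  joint[3] = (15.4904, -5.0358) + 10.5 * (-0.5736, 0.8192) = (15.4904 + -6.0226, -5.0358 + 8.6011) = (9.4679, 3.5653)
End effector: (9.4679, 3.5653)

Answer: 9.4679 3.5653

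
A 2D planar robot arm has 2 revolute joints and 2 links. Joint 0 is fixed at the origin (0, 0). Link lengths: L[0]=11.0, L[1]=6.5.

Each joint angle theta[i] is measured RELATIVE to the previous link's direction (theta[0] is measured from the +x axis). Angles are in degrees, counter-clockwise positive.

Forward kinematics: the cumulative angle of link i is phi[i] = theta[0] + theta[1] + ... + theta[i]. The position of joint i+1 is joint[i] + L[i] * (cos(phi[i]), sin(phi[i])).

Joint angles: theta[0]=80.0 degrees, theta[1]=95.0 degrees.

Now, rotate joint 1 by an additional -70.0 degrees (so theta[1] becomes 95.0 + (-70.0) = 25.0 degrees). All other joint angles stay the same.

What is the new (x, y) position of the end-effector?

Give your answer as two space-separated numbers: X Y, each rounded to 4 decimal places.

joint[0] = (0.0000, 0.0000)  (base)
link 0: phi[0] = 80 = 80 deg
  cos(80 deg) = 0.1736, sin(80 deg) = 0.9848
  joint[1] = (0.0000, 0.0000) + 11 * (0.1736, 0.9848) = (0.0000 + 1.9101, 0.0000 + 10.8329) = (1.9101, 10.8329)
link 1: phi[1] = 80 + 25 = 105 deg
  cos(105 deg) = -0.2588, sin(105 deg) = 0.9659
  joint[2] = (1.9101, 10.8329) + 6.5 * (-0.2588, 0.9659) = (1.9101 + -1.6823, 10.8329 + 6.2785) = (0.2278, 17.1114)
End effector: (0.2278, 17.1114)

Answer: 0.2278 17.1114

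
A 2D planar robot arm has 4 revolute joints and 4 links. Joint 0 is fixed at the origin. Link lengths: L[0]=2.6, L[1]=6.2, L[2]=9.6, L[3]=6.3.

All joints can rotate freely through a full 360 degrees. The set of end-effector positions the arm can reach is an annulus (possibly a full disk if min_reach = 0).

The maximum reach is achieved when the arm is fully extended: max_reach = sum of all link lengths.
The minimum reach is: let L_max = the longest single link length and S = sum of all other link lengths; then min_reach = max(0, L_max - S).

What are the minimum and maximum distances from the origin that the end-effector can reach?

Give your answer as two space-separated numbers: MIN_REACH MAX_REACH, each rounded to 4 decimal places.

Answer: 0.0000 24.7000

Derivation:
Link lengths: [2.6, 6.2, 9.6, 6.3]
max_reach = 2.6 + 6.2 + 9.6 + 6.3 = 24.7
L_max = max([2.6, 6.2, 9.6, 6.3]) = 9.6
S (sum of others) = 24.7 - 9.6 = 15.1
min_reach = max(0, 9.6 - 15.1) = max(0, -5.5) = 0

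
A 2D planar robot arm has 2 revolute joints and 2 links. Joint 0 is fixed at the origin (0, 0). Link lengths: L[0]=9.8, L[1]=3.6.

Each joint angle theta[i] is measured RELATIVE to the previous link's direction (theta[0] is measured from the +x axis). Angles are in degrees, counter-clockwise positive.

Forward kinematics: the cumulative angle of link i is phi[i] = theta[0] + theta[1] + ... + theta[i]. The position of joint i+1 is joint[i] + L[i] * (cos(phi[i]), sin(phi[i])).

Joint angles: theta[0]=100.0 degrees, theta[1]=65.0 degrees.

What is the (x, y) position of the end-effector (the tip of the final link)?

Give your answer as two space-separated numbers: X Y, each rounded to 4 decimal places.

joint[0] = (0.0000, 0.0000)  (base)
link 0: phi[0] = 100 = 100 deg
  cos(100 deg) = -0.1736, sin(100 deg) = 0.9848
  joint[1] = (0.0000, 0.0000) + 9.8 * (-0.1736, 0.9848) = (0.0000 + -1.7018, 0.0000 + 9.6511) = (-1.7018, 9.6511)
link 1: phi[1] = 100 + 65 = 165 deg
  cos(165 deg) = -0.9659, sin(165 deg) = 0.2588
  joint[2] = (-1.7018, 9.6511) + 3.6 * (-0.9659, 0.2588) = (-1.7018 + -3.4773, 9.6511 + 0.9317) = (-5.1791, 10.5829)
End effector: (-5.1791, 10.5829)

Answer: -5.1791 10.5829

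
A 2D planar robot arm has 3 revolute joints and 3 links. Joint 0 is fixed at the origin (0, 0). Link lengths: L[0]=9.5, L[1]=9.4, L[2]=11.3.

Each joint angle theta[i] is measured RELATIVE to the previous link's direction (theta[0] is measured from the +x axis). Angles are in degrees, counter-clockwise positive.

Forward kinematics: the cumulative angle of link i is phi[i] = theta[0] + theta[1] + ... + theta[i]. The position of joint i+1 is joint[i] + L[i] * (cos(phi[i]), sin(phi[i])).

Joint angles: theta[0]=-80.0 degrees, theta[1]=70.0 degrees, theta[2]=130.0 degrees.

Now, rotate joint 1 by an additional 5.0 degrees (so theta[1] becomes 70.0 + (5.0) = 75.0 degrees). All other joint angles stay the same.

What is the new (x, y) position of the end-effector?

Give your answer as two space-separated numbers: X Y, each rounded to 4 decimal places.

joint[0] = (0.0000, 0.0000)  (base)
link 0: phi[0] = -80 = -80 deg
  cos(-80 deg) = 0.1736, sin(-80 deg) = -0.9848
  joint[1] = (0.0000, 0.0000) + 9.5 * (0.1736, -0.9848) = (0.0000 + 1.6497, 0.0000 + -9.3557) = (1.6497, -9.3557)
link 1: phi[1] = -80 + 75 = -5 deg
  cos(-5 deg) = 0.9962, sin(-5 deg) = -0.0872
  joint[2] = (1.6497, -9.3557) + 9.4 * (0.9962, -0.0872) = (1.6497 + 9.3642, -9.3557 + -0.8193) = (11.0139, -10.1749)
link 2: phi[2] = -80 + 75 + 130 = 125 deg
  cos(125 deg) = -0.5736, sin(125 deg) = 0.8192
  joint[3] = (11.0139, -10.1749) + 11.3 * (-0.5736, 0.8192) = (11.0139 + -6.4814, -10.1749 + 9.2564) = (4.5325, -0.9185)
End effector: (4.5325, -0.9185)

Answer: 4.5325 -0.9185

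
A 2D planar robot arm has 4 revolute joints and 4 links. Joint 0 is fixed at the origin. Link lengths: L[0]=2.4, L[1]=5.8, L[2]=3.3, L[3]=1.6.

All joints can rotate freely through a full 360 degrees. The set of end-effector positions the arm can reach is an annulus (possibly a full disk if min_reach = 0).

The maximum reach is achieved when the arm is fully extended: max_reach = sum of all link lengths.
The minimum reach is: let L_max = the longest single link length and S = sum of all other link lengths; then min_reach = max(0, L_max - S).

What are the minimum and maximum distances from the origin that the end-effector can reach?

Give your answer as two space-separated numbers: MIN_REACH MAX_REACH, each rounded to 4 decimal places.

Answer: 0.0000 13.1000

Derivation:
Link lengths: [2.4, 5.8, 3.3, 1.6]
max_reach = 2.4 + 5.8 + 3.3 + 1.6 = 13.1
L_max = max([2.4, 5.8, 3.3, 1.6]) = 5.8
S (sum of others) = 13.1 - 5.8 = 7.3
min_reach = max(0, 5.8 - 7.3) = max(0, -1.5) = 0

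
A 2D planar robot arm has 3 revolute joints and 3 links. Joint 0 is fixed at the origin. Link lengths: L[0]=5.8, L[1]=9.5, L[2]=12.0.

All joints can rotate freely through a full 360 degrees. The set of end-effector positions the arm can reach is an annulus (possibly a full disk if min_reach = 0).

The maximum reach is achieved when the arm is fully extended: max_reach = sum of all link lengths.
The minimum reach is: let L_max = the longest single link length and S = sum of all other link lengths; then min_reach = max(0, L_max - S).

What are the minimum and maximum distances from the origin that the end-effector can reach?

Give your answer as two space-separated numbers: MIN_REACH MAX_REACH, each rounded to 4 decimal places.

Answer: 0.0000 27.3000

Derivation:
Link lengths: [5.8, 9.5, 12.0]
max_reach = 5.8 + 9.5 + 12 = 27.3
L_max = max([5.8, 9.5, 12.0]) = 12
S (sum of others) = 27.3 - 12 = 15.3
min_reach = max(0, 12 - 15.3) = max(0, -3.3) = 0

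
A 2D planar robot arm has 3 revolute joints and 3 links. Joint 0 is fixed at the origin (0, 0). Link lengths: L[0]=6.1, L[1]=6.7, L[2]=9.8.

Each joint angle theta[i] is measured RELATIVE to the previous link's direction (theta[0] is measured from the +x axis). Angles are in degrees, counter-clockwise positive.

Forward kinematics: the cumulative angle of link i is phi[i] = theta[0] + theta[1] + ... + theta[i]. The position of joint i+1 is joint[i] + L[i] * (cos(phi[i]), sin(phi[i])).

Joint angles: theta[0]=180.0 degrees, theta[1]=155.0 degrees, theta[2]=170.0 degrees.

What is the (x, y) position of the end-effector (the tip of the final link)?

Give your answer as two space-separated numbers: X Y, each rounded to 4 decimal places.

joint[0] = (0.0000, 0.0000)  (base)
link 0: phi[0] = 180 = 180 deg
  cos(180 deg) = -1.0000, sin(180 deg) = 0.0000
  joint[1] = (0.0000, 0.0000) + 6.1 * (-1.0000, 0.0000) = (0.0000 + -6.1000, 0.0000 + 0.0000) = (-6.1000, 0.0000)
link 1: phi[1] = 180 + 155 = 335 deg
  cos(335 deg) = 0.9063, sin(335 deg) = -0.4226
  joint[2] = (-6.1000, 0.0000) + 6.7 * (0.9063, -0.4226) = (-6.1000 + 6.0723, 0.0000 + -2.8315) = (-0.0277, -2.8315)
link 2: phi[2] = 180 + 155 + 170 = 505 deg
  cos(505 deg) = -0.8192, sin(505 deg) = 0.5736
  joint[3] = (-0.0277, -2.8315) + 9.8 * (-0.8192, 0.5736) = (-0.0277 + -8.0277, -2.8315 + 5.6210) = (-8.0554, 2.7895)
End effector: (-8.0554, 2.7895)

Answer: -8.0554 2.7895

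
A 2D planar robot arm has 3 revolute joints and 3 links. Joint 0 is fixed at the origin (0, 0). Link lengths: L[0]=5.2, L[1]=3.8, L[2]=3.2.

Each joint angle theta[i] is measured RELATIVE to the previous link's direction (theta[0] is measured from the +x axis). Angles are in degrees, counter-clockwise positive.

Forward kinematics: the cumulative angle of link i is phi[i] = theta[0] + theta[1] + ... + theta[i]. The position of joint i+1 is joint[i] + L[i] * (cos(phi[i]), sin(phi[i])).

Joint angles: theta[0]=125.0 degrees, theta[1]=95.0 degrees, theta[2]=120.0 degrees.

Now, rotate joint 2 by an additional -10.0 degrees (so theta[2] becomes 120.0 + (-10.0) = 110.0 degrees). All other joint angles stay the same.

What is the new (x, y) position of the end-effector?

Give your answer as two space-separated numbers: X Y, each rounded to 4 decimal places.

joint[0] = (0.0000, 0.0000)  (base)
link 0: phi[0] = 125 = 125 deg
  cos(125 deg) = -0.5736, sin(125 deg) = 0.8192
  joint[1] = (0.0000, 0.0000) + 5.2 * (-0.5736, 0.8192) = (0.0000 + -2.9826, 0.0000 + 4.2596) = (-2.9826, 4.2596)
link 1: phi[1] = 125 + 95 = 220 deg
  cos(220 deg) = -0.7660, sin(220 deg) = -0.6428
  joint[2] = (-2.9826, 4.2596) + 3.8 * (-0.7660, -0.6428) = (-2.9826 + -2.9110, 4.2596 + -2.4426) = (-5.8936, 1.8170)
link 2: phi[2] = 125 + 95 + 110 = 330 deg
  cos(330 deg) = 0.8660, sin(330 deg) = -0.5000
  joint[3] = (-5.8936, 1.8170) + 3.2 * (0.8660, -0.5000) = (-5.8936 + 2.7713, 1.8170 + -1.6000) = (-3.1223, 0.2170)
End effector: (-3.1223, 0.2170)

Answer: -3.1223 0.2170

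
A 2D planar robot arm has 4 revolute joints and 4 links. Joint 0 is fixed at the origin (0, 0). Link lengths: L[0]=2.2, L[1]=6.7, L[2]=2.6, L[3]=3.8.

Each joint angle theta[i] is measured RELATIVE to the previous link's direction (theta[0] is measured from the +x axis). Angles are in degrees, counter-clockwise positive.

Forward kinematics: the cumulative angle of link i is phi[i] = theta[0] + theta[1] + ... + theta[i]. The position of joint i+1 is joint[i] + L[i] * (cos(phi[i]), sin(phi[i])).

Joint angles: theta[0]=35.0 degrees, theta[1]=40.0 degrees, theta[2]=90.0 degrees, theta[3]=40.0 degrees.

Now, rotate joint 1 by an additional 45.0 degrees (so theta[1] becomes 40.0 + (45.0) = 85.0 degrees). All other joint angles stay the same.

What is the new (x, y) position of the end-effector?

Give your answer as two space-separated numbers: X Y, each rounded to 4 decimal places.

joint[0] = (0.0000, 0.0000)  (base)
link 0: phi[0] = 35 = 35 deg
  cos(35 deg) = 0.8192, sin(35 deg) = 0.5736
  joint[1] = (0.0000, 0.0000) + 2.2 * (0.8192, 0.5736) = (0.0000 + 1.8021, 0.0000 + 1.2619) = (1.8021, 1.2619)
link 1: phi[1] = 35 + 85 = 120 deg
  cos(120 deg) = -0.5000, sin(120 deg) = 0.8660
  joint[2] = (1.8021, 1.2619) + 6.7 * (-0.5000, 0.8660) = (1.8021 + -3.3500, 1.2619 + 5.8024) = (-1.5479, 7.0642)
link 2: phi[2] = 35 + 85 + 90 = 210 deg
  cos(210 deg) = -0.8660, sin(210 deg) = -0.5000
  joint[3] = (-1.5479, 7.0642) + 2.6 * (-0.8660, -0.5000) = (-1.5479 + -2.2517, 7.0642 + -1.3000) = (-3.7995, 5.7642)
link 3: phi[3] = 35 + 85 + 90 + 40 = 250 deg
  cos(250 deg) = -0.3420, sin(250 deg) = -0.9397
  joint[4] = (-3.7995, 5.7642) + 3.8 * (-0.3420, -0.9397) = (-3.7995 + -1.2997, 5.7642 + -3.5708) = (-5.0992, 2.1934)
End effector: (-5.0992, 2.1934)

Answer: -5.0992 2.1934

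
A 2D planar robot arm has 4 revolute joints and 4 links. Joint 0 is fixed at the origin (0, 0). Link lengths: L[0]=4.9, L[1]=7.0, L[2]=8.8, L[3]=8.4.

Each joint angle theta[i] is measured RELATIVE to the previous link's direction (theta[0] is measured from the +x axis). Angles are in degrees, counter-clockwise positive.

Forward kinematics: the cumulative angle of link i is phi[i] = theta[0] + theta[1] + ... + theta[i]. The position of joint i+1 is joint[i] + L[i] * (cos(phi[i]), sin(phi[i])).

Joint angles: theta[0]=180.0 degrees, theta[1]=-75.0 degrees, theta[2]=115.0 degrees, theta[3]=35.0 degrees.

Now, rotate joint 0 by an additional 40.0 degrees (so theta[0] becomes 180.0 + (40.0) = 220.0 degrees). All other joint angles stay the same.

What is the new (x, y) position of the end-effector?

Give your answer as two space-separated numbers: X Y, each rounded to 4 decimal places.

joint[0] = (0.0000, 0.0000)  (base)
link 0: phi[0] = 220 = 220 deg
  cos(220 deg) = -0.7660, sin(220 deg) = -0.6428
  joint[1] = (0.0000, 0.0000) + 4.9 * (-0.7660, -0.6428) = (0.0000 + -3.7536, 0.0000 + -3.1497) = (-3.7536, -3.1497)
link 1: phi[1] = 220 + -75 = 145 deg
  cos(145 deg) = -0.8192, sin(145 deg) = 0.5736
  joint[2] = (-3.7536, -3.1497) + 7 * (-0.8192, 0.5736) = (-3.7536 + -5.7341, -3.1497 + 4.0150) = (-9.4877, 0.8654)
link 2: phi[2] = 220 + -75 + 115 = 260 deg
  cos(260 deg) = -0.1736, sin(260 deg) = -0.9848
  joint[3] = (-9.4877, 0.8654) + 8.8 * (-0.1736, -0.9848) = (-9.4877 + -1.5281, 0.8654 + -8.6663) = (-11.0158, -7.8009)
link 3: phi[3] = 220 + -75 + 115 + 35 = 295 deg
  cos(295 deg) = 0.4226, sin(295 deg) = -0.9063
  joint[4] = (-11.0158, -7.8009) + 8.4 * (0.4226, -0.9063) = (-11.0158 + 3.5500, -7.8009 + -7.6130) = (-7.4658, -15.4139)
End effector: (-7.4658, -15.4139)

Answer: -7.4658 -15.4139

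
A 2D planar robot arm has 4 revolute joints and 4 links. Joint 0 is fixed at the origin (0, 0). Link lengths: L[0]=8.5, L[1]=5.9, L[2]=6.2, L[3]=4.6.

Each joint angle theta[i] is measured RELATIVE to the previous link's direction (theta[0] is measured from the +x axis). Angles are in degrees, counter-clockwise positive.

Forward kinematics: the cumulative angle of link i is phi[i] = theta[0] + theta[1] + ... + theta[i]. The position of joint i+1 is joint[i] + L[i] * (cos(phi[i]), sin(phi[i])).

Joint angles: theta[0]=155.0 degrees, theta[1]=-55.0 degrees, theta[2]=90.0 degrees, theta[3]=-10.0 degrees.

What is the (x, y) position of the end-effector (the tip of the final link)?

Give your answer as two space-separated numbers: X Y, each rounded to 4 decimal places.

joint[0] = (0.0000, 0.0000)  (base)
link 0: phi[0] = 155 = 155 deg
  cos(155 deg) = -0.9063, sin(155 deg) = 0.4226
  joint[1] = (0.0000, 0.0000) + 8.5 * (-0.9063, 0.4226) = (0.0000 + -7.7036, 0.0000 + 3.5923) = (-7.7036, 3.5923)
link 1: phi[1] = 155 + -55 = 100 deg
  cos(100 deg) = -0.1736, sin(100 deg) = 0.9848
  joint[2] = (-7.7036, 3.5923) + 5.9 * (-0.1736, 0.9848) = (-7.7036 + -1.0245, 3.5923 + 5.8104) = (-8.7281, 9.4026)
link 2: phi[2] = 155 + -55 + 90 = 190 deg
  cos(190 deg) = -0.9848, sin(190 deg) = -0.1736
  joint[3] = (-8.7281, 9.4026) + 6.2 * (-0.9848, -0.1736) = (-8.7281 + -6.1058, 9.4026 + -1.0766) = (-14.8339, 8.3260)
link 3: phi[3] = 155 + -55 + 90 + -10 = 180 deg
  cos(180 deg) = -1.0000, sin(180 deg) = 0.0000
  joint[4] = (-14.8339, 8.3260) + 4.6 * (-1.0000, 0.0000) = (-14.8339 + -4.6000, 8.3260 + 0.0000) = (-19.4339, 8.3260)
End effector: (-19.4339, 8.3260)

Answer: -19.4339 8.3260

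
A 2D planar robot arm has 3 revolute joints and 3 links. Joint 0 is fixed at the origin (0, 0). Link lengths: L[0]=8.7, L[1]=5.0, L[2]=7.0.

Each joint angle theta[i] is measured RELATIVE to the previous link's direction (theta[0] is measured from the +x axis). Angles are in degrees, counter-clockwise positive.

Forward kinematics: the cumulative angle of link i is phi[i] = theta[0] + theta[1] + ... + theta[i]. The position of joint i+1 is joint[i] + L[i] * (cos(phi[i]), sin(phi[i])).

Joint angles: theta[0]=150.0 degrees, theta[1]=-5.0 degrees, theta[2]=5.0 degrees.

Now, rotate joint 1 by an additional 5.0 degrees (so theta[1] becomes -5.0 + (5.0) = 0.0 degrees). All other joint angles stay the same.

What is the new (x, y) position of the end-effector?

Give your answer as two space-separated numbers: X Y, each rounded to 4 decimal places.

joint[0] = (0.0000, 0.0000)  (base)
link 0: phi[0] = 150 = 150 deg
  cos(150 deg) = -0.8660, sin(150 deg) = 0.5000
  joint[1] = (0.0000, 0.0000) + 8.7 * (-0.8660, 0.5000) = (0.0000 + -7.5344, 0.0000 + 4.3500) = (-7.5344, 4.3500)
link 1: phi[1] = 150 + 0 = 150 deg
  cos(150 deg) = -0.8660, sin(150 deg) = 0.5000
  joint[2] = (-7.5344, 4.3500) + 5 * (-0.8660, 0.5000) = (-7.5344 + -4.3301, 4.3500 + 2.5000) = (-11.8645, 6.8500)
link 2: phi[2] = 150 + 0 + 5 = 155 deg
  cos(155 deg) = -0.9063, sin(155 deg) = 0.4226
  joint[3] = (-11.8645, 6.8500) + 7 * (-0.9063, 0.4226) = (-11.8645 + -6.3442, 6.8500 + 2.9583) = (-18.2087, 9.8083)
End effector: (-18.2087, 9.8083)

Answer: -18.2087 9.8083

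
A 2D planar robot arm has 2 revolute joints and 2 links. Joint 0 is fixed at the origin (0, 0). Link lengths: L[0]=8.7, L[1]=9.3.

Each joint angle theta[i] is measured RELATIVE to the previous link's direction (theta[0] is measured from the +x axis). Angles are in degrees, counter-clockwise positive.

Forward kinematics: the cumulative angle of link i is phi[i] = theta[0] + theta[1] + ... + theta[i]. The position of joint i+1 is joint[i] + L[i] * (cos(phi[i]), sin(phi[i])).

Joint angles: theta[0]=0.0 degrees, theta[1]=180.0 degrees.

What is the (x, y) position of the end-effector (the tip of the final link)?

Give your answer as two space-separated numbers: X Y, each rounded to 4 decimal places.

joint[0] = (0.0000, 0.0000)  (base)
link 0: phi[0] = 0 = 0 deg
  cos(0 deg) = 1.0000, sin(0 deg) = 0.0000
  joint[1] = (0.0000, 0.0000) + 8.7 * (1.0000, 0.0000) = (0.0000 + 8.7000, 0.0000 + 0.0000) = (8.7000, 0.0000)
link 1: phi[1] = 0 + 180 = 180 deg
  cos(180 deg) = -1.0000, sin(180 deg) = 0.0000
  joint[2] = (8.7000, 0.0000) + 9.3 * (-1.0000, 0.0000) = (8.7000 + -9.3000, 0.0000 + 0.0000) = (-0.6000, 0.0000)
End effector: (-0.6000, 0.0000)

Answer: -0.6000 0.0000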